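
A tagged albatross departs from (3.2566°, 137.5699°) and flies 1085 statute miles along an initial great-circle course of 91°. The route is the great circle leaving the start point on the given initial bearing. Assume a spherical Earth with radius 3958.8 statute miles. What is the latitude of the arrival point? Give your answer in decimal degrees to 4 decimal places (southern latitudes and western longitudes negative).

latitude 2.8644°

Angular distance δ = d/R = 1085 / 3958.8 = 0.274073 rad.
Converting: φ₁ = 0.056838 rad, θ = 1.588250 rad.
sin φ₂ = sin φ₁ cos δ + cos φ₁ sin δ cos θ = (0.056808)(0.962677) + (0.998385)(0.270655)(-0.017452) = 0.049972
φ₂ = asin(0.049972) = 0.049992 rad = 2.8644°.
For the longitude increment, Δλ = atan2( sin θ sin δ cos φ₁, cos δ − sin φ₁ sin φ₂ ) = atan2(0.270176, 0.959838) = 15.7209°.
λ₂ = 137.5699° + 15.7209° = 153.2908°.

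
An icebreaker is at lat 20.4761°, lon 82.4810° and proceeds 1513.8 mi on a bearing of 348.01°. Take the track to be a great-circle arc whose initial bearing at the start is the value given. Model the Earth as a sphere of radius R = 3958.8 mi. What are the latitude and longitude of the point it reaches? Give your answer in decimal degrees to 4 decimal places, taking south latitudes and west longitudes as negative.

latitude 41.7965°, longitude 76.5128°

δ = 1513.8/3958.8 = 0.382389 rad (21.9093°).
With φ₁ = 20.4761° = 0.357375 rad and θ = 348.01° = 6.073920 rad:
Applying the spherical law of cosines for sides, sin φ₂ = sin φ₁ cos δ + cos φ₁ sin δ cos θ = 0.666487, so φ₂ = 41.7965°.
For the longitude increment, Δλ = atan2( sin θ sin δ cos φ₁, cos δ − sin φ₁ sin φ₂ ) = atan2(-0.072618, 0.694628) = -5.9682°.
λ₂ = λ₁ + Δλ = 76.5128°.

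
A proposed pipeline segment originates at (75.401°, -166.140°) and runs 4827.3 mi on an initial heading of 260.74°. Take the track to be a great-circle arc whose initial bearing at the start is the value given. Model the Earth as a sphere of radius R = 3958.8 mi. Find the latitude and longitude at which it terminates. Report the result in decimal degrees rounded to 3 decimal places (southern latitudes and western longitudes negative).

δ = 4827.3/3958.8 = 1.219385 rad (69.8656°).
Converting: φ₁ = 1.315996 rad, θ = 4.550771 rad.
Destination latitude: φ₂ = arcsin( sin φ₁ cos δ + cos φ₁ sin δ cos θ ) = arcsin(0.295029) = 17.159°.
Then Δλ = atan2(-0.233565, 0.058720) = -1.324495 rad, from sin θ sin δ cos φ₁ over cos δ − sin φ₁ sin φ₂.
λ₂ = -166.140° + -75.888° = -242.028°, normalized to (−180°, 180°] → 117.972°.

latitude 17.159°, longitude 117.972°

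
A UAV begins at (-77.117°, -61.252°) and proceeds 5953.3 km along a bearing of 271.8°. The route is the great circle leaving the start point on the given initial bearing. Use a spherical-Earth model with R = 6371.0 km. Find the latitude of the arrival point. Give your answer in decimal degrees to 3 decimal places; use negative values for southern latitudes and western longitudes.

Angular distance δ = d/R = 5953.3 / 6371 = 0.934437 rad.
With φ₁ = -77.117° = -1.345946 rad and θ = 271.8° = 4.743805 rad:
sin φ₂ = sin φ₁ cos δ + cos φ₁ sin δ cos θ = (-0.974827)(0.594271) + (0.222961)(0.804265)(0.031411) = -0.573679
φ₂ = asin(-0.573679) = -0.610991 rad = -35.007°.
Δλ = atan2( sin θ sin δ cos φ₁ , cos δ − sin φ₁ sin φ₂ ) = atan2(-0.179231, 0.035033) = -1.377768 rad = -78.940°.
λ₂ = -61.252° + -78.940° = -140.192°.

latitude -35.007°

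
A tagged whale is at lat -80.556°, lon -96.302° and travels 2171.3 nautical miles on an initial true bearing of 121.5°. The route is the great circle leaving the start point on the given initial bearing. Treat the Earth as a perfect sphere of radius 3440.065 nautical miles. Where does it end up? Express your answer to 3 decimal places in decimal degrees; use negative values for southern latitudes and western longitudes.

latitude -57.885°, longitude 12.538°

The arc subtends δ = 2171.3/3440.065 = 0.631180 rad at the centre.
Converting: φ₁ = -1.405967 rad, θ = 2.120575 rad.
sin φ₂ = sin φ₁ cos δ + cos φ₁ sin δ cos θ = (-0.986446)(0.807332) + (0.164084)(0.590098)(-0.522499) = -0.846981
φ₂ = asin(-0.846981) = -1.010280 rad = -57.885°.
For the longitude increment, Δλ = atan2( sin θ sin δ cos φ₁, cos δ − sin φ₁ sin φ₂ ) = atan2(0.082557, -0.028169) = 108.840°.
λ₂ = λ₁ + Δλ = 12.538°.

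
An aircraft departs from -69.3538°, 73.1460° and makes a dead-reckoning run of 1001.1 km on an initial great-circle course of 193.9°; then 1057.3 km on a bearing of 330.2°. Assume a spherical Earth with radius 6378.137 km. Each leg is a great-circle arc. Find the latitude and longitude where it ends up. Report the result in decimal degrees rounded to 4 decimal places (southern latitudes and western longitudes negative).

latitude -69.1232°, longitude 49.5241°

Apply the spherical direct solution leg by leg, carrying full precision between legs.
Leg 1: from (-69.3538°, 73.1460°), δ = 1001.1/6378.137 = 0.156958 rad, θ = 193.9° → φ = -77.8975°, λ = 62.8284°.
Leg 2: from (-77.8975°, 62.8284°), δ = 1057.3/6378.137 = 0.165769 rad, θ = 330.2° → φ = -69.1232°, λ = 49.5241°.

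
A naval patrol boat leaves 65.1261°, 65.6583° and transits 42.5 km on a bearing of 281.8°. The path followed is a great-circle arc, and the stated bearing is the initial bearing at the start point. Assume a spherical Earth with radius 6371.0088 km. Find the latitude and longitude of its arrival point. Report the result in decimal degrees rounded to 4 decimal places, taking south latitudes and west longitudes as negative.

Central angle δ = d/R = 0.006671 rad.
Converting: φ₁ = 1.136665 rad, θ = 4.918338 rad.
Destination latitude: φ₂ = arcsin( sin φ₁ cos δ + cos φ₁ sin δ cos θ ) = arcsin(0.907789) = 65.2016°.
Then Δλ = atan2(-0.002747, 0.176399) = -0.015569 rad, from sin θ sin δ cos φ₁ over cos δ − sin φ₁ sin φ₂.
λ₂ = 65.6583° + -0.8920° = 64.7663°.

latitude 65.2016°, longitude 64.7663°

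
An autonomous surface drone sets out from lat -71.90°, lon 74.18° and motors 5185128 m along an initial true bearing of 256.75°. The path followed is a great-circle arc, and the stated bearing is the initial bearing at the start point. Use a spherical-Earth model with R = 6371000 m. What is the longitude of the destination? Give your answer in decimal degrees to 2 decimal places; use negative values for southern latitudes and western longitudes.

longitude -11.38°

The arc subtends δ = 5185128/6371000 = 0.813864 rad at the centre.
With φ₁ = -71.90° = -1.254892 rad and θ = 256.75° = 4.481133 rad:
sin φ₂ = sin φ₁ cos δ + cos φ₁ sin δ cos θ = (-0.950516)(0.686695) + (0.310676)(0.726946)(-0.229200) = -0.704478
φ₂ = asin(-0.704478) = -0.781687 rad = -44.79°.
Δλ = atan2( sin θ sin δ cos φ₁ , cos δ − sin φ₁ sin φ₂ ) = atan2(-0.219833, 0.017077) = -1.493269 rad = -85.56°.
λ₂ = 74.18° + -85.56° = -11.38°.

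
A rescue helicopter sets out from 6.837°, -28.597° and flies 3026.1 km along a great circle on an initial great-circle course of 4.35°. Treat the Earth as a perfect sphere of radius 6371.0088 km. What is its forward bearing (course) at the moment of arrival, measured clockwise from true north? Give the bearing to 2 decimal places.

final bearing 5.21°

Central angle δ = d/R = 0.474980 rad.
Converting: φ₁ = 0.119328 rad, θ = 0.075922 rad.
Destination latitude: φ₂ = arcsin( sin φ₁ cos δ + cos φ₁ sin δ cos θ ) = arcsin(0.558627) = 33.961°.
Then Δλ = atan2(0.034441, 0.822800) = 0.041833 rad, from sin θ sin δ cos φ₁ over cos δ − sin φ₁ sin φ₂.
λ₂ = -28.597° + 2.397° = -26.200°.
The forward bearing on arrival equals the back-azimuth from the destination plus 180°.
Back-azimuth from P₂ (33.96°, -26.20°) to P₁ (6.84°, -28.60°), with Δλ' = λ₁ − λ₂ = -2.40°: atan2( sin Δλ' cos φ₁ , cos φ₂ sin φ₁ − sin φ₂ cos φ₁ cos Δλ' ) = 185.21°.
Final bearing = (185.21° + 180°) mod 360° = 5.21°.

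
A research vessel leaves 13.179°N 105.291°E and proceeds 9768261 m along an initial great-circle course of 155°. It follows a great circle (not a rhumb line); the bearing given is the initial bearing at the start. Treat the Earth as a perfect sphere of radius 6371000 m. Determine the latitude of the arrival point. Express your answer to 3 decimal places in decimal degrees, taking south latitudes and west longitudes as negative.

latitude -60.839°

Angular distance δ = d/R = 9768261 / 6371000 = 1.533238 rad.
With φ₁ = 13.179° = 0.230017 rad and θ = 155° = 2.705260 rad:
sin φ₂ = sin φ₁ cos δ + cos φ₁ sin δ cos θ = (0.227994)(0.037549) + (0.973663)(0.999295)(-0.906308) = -0.873255
φ₂ = asin(-0.873255) = -1.061842 rad = -60.839°.
Δλ = atan2( sin θ sin δ cos φ₁ , cos δ − sin φ₁ sin φ₂ ) = atan2(0.411197, 0.236646) = 1.048583 rad = 60.079°.
Hence λ₂ = 105.291° + 60.079° = 165.370°.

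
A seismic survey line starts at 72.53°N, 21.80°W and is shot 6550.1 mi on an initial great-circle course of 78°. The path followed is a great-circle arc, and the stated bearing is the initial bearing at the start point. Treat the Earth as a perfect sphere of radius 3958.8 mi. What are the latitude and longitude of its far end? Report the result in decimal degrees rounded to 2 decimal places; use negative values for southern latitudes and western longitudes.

The arc subtends δ = 6550.1/3958.8 = 1.654567 rad at the centre.
With φ₁ = 72.53° = 1.265887 rad and θ = 78° = 1.361357 rad:
sin φ₂ = sin φ₁ cos δ + cos φ₁ sin δ cos θ = (0.953874)(-0.083673) + (0.300206)(0.996493)(0.207912) = -0.017616
φ₂ = asin(-0.017616) = -0.017617 rad = -1.01°.
For the longitude increment, Δλ = atan2( sin θ sin δ cos φ₁, cos δ − sin φ₁ sin φ₂ ) = atan2(0.292616, -0.066870) = 102.87°.
λ₂ = λ₁ + Δλ = 81.07°.

latitude -1.01°, longitude 81.07°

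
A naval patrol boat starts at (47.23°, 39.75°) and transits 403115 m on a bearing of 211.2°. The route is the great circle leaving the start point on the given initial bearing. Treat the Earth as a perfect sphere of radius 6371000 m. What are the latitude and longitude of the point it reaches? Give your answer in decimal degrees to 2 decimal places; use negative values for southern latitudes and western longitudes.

latitude 44.10°, longitude 37.14°

The arc subtends δ = 403115/6371000 = 0.063273 rad at the centre.
Start latitude φ₁ = 0.824319 rad; initial bearing θ = 3.686135 rad.
sin φ₂ = sin φ₁ cos δ + cos φ₁ sin δ cos θ = (0.734086)(0.997999) + (0.679057)(0.063231)(-0.855364) = 0.695889
φ₂ = asin(0.695889) = 0.769657 rad = 44.10°.
Δλ = atan2( sin θ sin δ cos φ₁ , cos δ − sin φ₁ sin φ₂ ) = atan2(-0.022243, 0.487157) = -0.045627 rad = -2.61°.
λ₂ = 39.75° + -2.61° = 37.14°.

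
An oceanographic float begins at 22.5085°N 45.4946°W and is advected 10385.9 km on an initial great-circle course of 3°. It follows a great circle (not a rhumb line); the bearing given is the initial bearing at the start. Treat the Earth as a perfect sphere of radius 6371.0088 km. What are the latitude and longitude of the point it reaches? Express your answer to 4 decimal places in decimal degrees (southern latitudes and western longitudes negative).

Angular distance δ = d/R = 10385.9 / 6371.0088 = 1.630181 rad.
With φ₁ = 22.5085° = 0.392847 rad and θ = 3° = 0.052360 rad:
Applying the spherical law of cosines for sides, sin φ₂ = sin φ₁ cos δ + cos φ₁ sin δ cos θ = 0.898210, so φ₂ = 63.9238°.
Δλ = atan2( sin θ sin δ cos φ₁ , cos δ − sin φ₁ sin φ₂ ) = atan2(0.048264, -0.403203) = 3.022458 rad = 173.1741°.
λ₂ = λ₁ + Δλ = 127.6795°.

latitude 63.9238°, longitude 127.6795°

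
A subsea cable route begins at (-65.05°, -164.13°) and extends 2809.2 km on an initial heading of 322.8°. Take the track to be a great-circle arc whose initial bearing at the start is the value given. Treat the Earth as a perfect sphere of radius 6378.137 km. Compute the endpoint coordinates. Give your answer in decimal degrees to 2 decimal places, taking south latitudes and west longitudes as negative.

The arc subtends δ = 2809.2/6378.137 = 0.440442 rad at the centre.
Converting: φ₁ = -1.135337 rad, θ = 5.633923 rad.
sin φ₂ = sin φ₁ cos δ + cos φ₁ sin δ cos θ = (-0.906676)(0.904563) + (0.421827)(0.426339)(0.796530) = -0.676897
φ₂ = asin(-0.676897) = -0.743539 rad = -42.60°.
Δλ = atan2( sin θ sin δ cos φ₁ , cos δ − sin φ₁ sin φ₂ ) = atan2(-0.108732, 0.290837) = -0.357770 rad = -20.50°.
λ₂ = -164.13° + -20.50° = -184.63°, normalized to (−180°, 180°] → 175.37°.

latitude -42.60°, longitude 175.37°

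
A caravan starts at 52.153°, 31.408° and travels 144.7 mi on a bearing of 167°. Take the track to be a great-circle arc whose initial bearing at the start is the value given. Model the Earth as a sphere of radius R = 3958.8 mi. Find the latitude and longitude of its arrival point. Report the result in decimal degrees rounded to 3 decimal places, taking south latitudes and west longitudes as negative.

latitude 50.110°, longitude 32.142°

Central angle δ = d/R = 0.036551 rad.
Start latitude φ₁ = 0.910242 rad; initial bearing θ = 2.914700 rad.
Destination latitude: φ₂ = arcsin( sin φ₁ cos δ + cos φ₁ sin δ cos θ ) = arcsin(0.767278) = 50.110°.
Δλ = atan2( sin θ sin δ cos φ₁ , cos δ − sin φ₁ sin φ₂ ) = atan2(0.005044, 0.393450) = 0.012818 rad = 0.734°.
λ₂ = λ₁ + Δλ = 32.142°.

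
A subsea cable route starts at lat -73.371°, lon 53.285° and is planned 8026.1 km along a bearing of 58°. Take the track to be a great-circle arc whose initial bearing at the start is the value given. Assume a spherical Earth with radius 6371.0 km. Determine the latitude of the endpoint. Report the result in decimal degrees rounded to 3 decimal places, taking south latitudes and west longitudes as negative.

The arc subtends δ = 8026.1/6371 = 1.259787 rad at the centre.
With φ₁ = -73.371° = -1.280566 rad and θ = 58° = 1.012291 rad:
Applying the spherical law of cosines for sides, sin φ₂ = sin φ₁ cos δ + cos φ₁ sin δ cos θ = -0.148848, so φ₂ = -8.560°.
Then Δλ = atan2(0.231046, 0.163397) = 0.955250 rad, from sin θ sin δ cos φ₁ over cos δ − sin φ₁ sin φ₂.
Hence λ₂ = 53.285° + 54.732° = 108.017°.

latitude -8.560°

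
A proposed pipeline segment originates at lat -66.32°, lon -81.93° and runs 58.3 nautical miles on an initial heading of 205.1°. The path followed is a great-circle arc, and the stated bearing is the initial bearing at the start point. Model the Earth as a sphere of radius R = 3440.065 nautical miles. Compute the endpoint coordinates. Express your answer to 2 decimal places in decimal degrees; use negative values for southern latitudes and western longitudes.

δ = 58.3/3440.065 = 0.016947 rad (0.9710°).
With φ₁ = -66.32° = -1.157502 rad and θ = 205.1° = 3.579670 rad:
sin φ₂ = sin φ₁ cos δ + cos φ₁ sin δ cos θ = (-0.915803)(0.999856) + (0.401628)(0.016947)(-0.905569) = -0.921835
φ₂ = asin(-0.921835) = -1.172788 rad = -67.20°.
Then Δλ = atan2(-0.002887, 0.155637) = -0.018549 rad, from sin θ sin δ cos φ₁ over cos δ − sin φ₁ sin φ₂.
Hence λ₂ = -81.93° + -1.06° = -82.99°.

latitude -67.20°, longitude -82.99°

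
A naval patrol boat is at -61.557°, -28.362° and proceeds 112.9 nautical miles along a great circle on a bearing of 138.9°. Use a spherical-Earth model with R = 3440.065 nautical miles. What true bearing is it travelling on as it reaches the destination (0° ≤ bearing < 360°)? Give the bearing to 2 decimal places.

Angular distance δ = d/R = 112.9 / 3440.065 = 0.032819 rad.
With φ₁ = -61.557° = -1.074372 rad and θ = 138.9° = 2.424262 rad:
sin φ₂ = sin φ₁ cos δ + cos φ₁ sin δ cos θ = (-0.879291)(0.999462) + (0.476284)(0.032813)(-0.753563) = -0.890595
φ₂ = asin(-0.890595) = -1.098652 rad = -62.948°.
For the longitude increment, Δλ = atan2( sin θ sin δ cos φ₁, cos δ − sin φ₁ sin φ₂ ) = atan2(0.010274, 0.216369) = 2.719°.
λ₂ = -28.362° + 2.719° = -25.643°.
The forward bearing on arrival equals the back-azimuth from the destination plus 180°.
Back-azimuth from P₂ (-62.95°, -25.64°) to P₁ (-61.56°, -28.36°), with Δλ' = λ₁ − λ₂ = -2.72°: atan2( sin Δλ' cos φ₁ , cos φ₂ sin φ₁ − sin φ₂ cos φ₁ cos Δλ' ) = 316.49°.
Final bearing = (316.49° + 180°) mod 360° = 136.49°.

final bearing 136.49°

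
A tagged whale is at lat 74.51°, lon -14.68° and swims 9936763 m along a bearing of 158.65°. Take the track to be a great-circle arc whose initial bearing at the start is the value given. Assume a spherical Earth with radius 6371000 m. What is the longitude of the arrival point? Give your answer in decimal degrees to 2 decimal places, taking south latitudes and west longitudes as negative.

Central angle δ = d/R = 1.559687 rad.
Start latitude φ₁ = 1.300445 rad; initial bearing θ = 2.768965 rad.
Destination latitude: φ₂ = arcsin( sin φ₁ cos δ + cos φ₁ sin δ cos θ ) = arcsin(-0.238021) = -13.77°.
Δλ = atan2( sin θ sin δ cos φ₁ , cos δ − sin φ₁ sin φ₂ ) = atan2(0.097225, 0.240485) = 0.384196 rad = 22.01°.
λ₂ = λ₁ + Δλ = 7.33°.

longitude 7.33°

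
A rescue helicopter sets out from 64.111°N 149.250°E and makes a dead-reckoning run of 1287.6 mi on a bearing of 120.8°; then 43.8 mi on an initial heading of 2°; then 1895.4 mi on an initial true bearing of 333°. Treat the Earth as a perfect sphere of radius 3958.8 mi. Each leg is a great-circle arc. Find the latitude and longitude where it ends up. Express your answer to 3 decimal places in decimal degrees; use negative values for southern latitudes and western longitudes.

Apply the spherical direct solution leg by leg, carrying full precision between legs.
Leg 1: from (64.111°, 149.250°), δ = 1287.6/3958.8 = 0.325250 rad, θ = 120.8° → φ = 51.355°, λ = 175.323°.
Leg 2: from (51.355°, 175.323°), δ = 43.8/3958.8 = 0.011064 rad, θ = 2° → φ = 51.989°, λ = 175.359°.
Leg 3: from (51.989°, 175.359°), δ = 1895.4/3958.8 = 0.478781 rad, θ = 333° → φ = 72.191°, λ = 132.215°.

latitude 72.191°, longitude 132.215°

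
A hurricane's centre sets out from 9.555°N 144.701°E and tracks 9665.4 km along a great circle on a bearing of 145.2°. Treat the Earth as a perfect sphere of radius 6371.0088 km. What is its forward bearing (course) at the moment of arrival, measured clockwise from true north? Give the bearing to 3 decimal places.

final bearing 110.393°

Central angle δ = d/R = 1.517091 rad.
Start latitude φ₁ = 0.166766 rad; initial bearing θ = 2.534218 rad.
Destination latitude: φ₂ = arcsin( sin φ₁ cos δ + cos φ₁ sin δ cos θ ) = arcsin(-0.799679) = -53.099°.
Δλ = atan2( sin θ sin δ cos φ₁ , cos δ − sin φ₁ sin φ₂ ) = atan2(0.561984, 0.186422) = 1.250498 rad = 71.648°.
λ₂ = 144.701° + 71.648° = 216.349°, normalized to (−180°, 180°] → -143.651°.
The forward bearing on arrival equals the back-azimuth from the destination plus 180°.
Back-azimuth from P₂ (-53.099°, -143.651°) to P₁ (9.555°, 144.701°), with Δλ' = λ₁ − λ₂ = 288.352°: atan2( sin Δλ' cos φ₁ , cos φ₂ sin φ₁ − sin φ₂ cos φ₁ cos Δλ' ) = 290.393°.
Final bearing = (290.393° + 180°) mod 360° = 110.393°.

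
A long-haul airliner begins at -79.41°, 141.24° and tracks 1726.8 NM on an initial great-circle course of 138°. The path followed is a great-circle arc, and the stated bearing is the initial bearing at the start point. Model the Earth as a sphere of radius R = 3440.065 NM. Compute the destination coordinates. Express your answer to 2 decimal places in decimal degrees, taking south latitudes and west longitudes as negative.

latitude -68.04°, longitude -98.16°

Central angle δ = d/R = 0.501967 rad.
Start latitude φ₁ = -1.385966 rad; initial bearing θ = 2.408554 rad.
Destination latitude: φ₂ = arcsin( sin φ₁ cos δ + cos φ₁ sin δ cos θ ) = arcsin(-0.927420) = -68.04°.
Then Δλ = atan2(0.059168, -0.034985) = 2.104784 rad, from sin θ sin δ cos φ₁ over cos δ − sin φ₁ sin φ₂.
λ₂ = 141.24° + 120.60° = 261.84°, normalized to (−180°, 180°] → -98.16°.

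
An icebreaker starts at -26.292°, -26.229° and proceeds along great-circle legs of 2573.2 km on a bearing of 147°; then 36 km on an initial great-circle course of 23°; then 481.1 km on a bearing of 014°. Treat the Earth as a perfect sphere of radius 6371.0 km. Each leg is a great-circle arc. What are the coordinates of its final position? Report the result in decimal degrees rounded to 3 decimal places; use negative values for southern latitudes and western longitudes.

Apply the spherical direct solution leg by leg, carrying full precision between legs.
Leg 1: from (-26.292°, -26.229°), δ = 2573.2/6371 = 0.403893 rad, θ = 147° → φ = -44.653°, λ = -8.718°.
Leg 2: from (-44.653°, -8.718°), δ = 36/6371 = 0.005651 rad, θ = 23° → φ = -44.354°, λ = -8.541°.
Leg 3: from (-44.354°, -8.541°), δ = 481.1/6371 = 0.075514 rad, θ = 14° → φ = -40.148°, λ = -7.173°.

latitude -40.148°, longitude -7.173°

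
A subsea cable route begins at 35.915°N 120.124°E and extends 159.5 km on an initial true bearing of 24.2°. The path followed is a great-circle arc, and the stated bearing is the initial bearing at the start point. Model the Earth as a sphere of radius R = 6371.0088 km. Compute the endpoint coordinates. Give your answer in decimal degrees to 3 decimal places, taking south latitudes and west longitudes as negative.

The arc subtends δ = 159.5/6371.0088 = 0.025035 rad at the centre.
Start latitude φ₁ = 0.626835 rad; initial bearing θ = 0.422370 rad.
Applying the spherical law of cosines for sides, sin φ₂ = sin φ₁ cos δ + cos φ₁ sin δ cos θ = 0.604893, so φ₂ = 37.221°.
Δλ = atan2( sin θ sin δ cos φ₁ , cos δ − sin φ₁ sin φ₂ ) = atan2(0.008311, 0.644866) = 0.012887 rad = 0.738°.
λ₂ = 120.124° + 0.738° = 120.862°.

latitude 37.221°, longitude 120.862°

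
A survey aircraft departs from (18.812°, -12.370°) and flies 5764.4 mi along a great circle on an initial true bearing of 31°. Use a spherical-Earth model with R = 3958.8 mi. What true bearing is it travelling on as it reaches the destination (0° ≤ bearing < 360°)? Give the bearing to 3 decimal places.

Angular distance δ = d/R = 5764.4 / 3958.8 = 1.456098 rad.
With φ₁ = 18.812° = 0.328331 rad and θ = 31° = 0.541052 rad:
Applying the spherical law of cosines for sides, sin φ₂ = sin φ₁ cos δ + cos φ₁ sin δ cos θ = 0.842953, so φ₂ = 57.453°.
Δλ = atan2( sin θ sin δ cos φ₁ , cos δ − sin φ₁ sin φ₂ ) = atan2(0.484322, -0.157375) = 1.884972 rad = 108.001°.
λ₂ = λ₁ + Δλ = 95.631°.
The forward bearing on arrival equals the back-azimuth from the destination plus 180°.
Back-azimuth from P₂ (57.453°, 95.631°) to P₁ (18.812°, -12.370°), with Δλ' = λ₁ − λ₂ = -108.001°: atan2( sin Δλ' cos φ₁ , cos φ₂ sin φ₁ − sin φ₂ cos φ₁ cos Δλ' ) = 295.014°.
Final bearing = (295.014° + 180°) mod 360° = 115.014°.

final bearing 115.014°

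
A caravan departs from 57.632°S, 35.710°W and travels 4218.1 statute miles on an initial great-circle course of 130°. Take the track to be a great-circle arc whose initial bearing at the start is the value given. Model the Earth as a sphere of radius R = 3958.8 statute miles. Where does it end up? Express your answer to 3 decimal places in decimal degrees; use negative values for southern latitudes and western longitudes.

latitude -45.233°, longitude 72.145°

The arc subtends δ = 4218.1/3958.8 = 1.065500 rad at the centre.
Start latitude φ₁ = -1.005868 rad; initial bearing θ = 2.268928 rad.
Destination latitude: φ₂ = arcsin( sin φ₁ cos δ + cos φ₁ sin δ cos θ ) = arcsin(-0.709971) = -45.233°.
For the longitude increment, Δλ = atan2( sin θ sin δ cos φ₁, cos δ − sin φ₁ sin φ₂ ) = atan2(0.358855, -0.115594) = 107.855°.
Hence λ₂ = -35.710° + 107.855° = 72.145°.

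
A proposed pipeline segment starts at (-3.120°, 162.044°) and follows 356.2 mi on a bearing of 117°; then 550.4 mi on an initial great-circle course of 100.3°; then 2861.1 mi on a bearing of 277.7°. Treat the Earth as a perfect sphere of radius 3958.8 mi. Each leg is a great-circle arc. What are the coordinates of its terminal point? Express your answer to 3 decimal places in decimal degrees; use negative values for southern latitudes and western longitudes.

Apply the spherical direct solution leg by leg, carrying full precision between legs.
Leg 1: from (-3.120°, 162.044°), δ = 356.2/3958.8 = 0.089977 rad, θ = 117° → φ = -5.448°, λ = 166.657°.
Leg 2: from (-5.448°, 166.657°), δ = 550.4/3958.8 = 0.139032 rad, θ = 100.3° → φ = -6.817°, λ = 174.550°.
Leg 3: from (-6.817°, 174.550°), δ = 2861.1/3958.8 = 0.722719 rad, θ = 277.7° → φ = -0.059°, λ = 133.595°.

latitude -0.059°, longitude 133.595°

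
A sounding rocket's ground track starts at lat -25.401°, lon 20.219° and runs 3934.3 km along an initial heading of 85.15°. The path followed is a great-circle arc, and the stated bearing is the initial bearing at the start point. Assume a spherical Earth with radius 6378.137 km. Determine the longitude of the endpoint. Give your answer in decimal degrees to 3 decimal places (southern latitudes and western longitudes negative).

longitude 57.475°

The arc subtends δ = 3934.3/6378.137 = 0.616842 rad at the centre.
Start latitude φ₁ = -0.443331 rad; initial bearing θ = 1.486148 rad.
sin φ₂ = sin φ₁ cos δ + cos φ₁ sin δ cos θ = (-0.428951)(0.815710) + (0.903328)(0.578462)(0.084547) = -0.305720
φ₂ = asin(-0.305720) = -0.310694 rad = -17.801°.
For the longitude increment, Δλ = atan2( sin θ sin δ cos φ₁, cos δ − sin φ₁ sin φ₂ ) = atan2(0.520670, 0.684571) = 37.256°.
λ₂ = λ₁ + Δλ = 57.475°.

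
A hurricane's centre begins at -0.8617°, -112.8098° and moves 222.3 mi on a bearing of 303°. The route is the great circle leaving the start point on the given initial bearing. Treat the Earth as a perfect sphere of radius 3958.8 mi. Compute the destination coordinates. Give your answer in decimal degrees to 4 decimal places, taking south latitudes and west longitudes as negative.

latitude 0.8909°, longitude -115.5080°

δ = 222.3/3958.8 = 0.056153 rad (3.2174°).
Start latitude φ₁ = -0.015040 rad; initial bearing θ = 5.288348 rad.
Destination latitude: φ₂ = arcsin( sin φ₁ cos δ + cos φ₁ sin δ cos θ ) = arcsin(0.015549) = 0.8909°.
For the longitude increment, Δλ = atan2( sin θ sin δ cos φ₁, cos δ − sin φ₁ sin φ₂ ) = atan2(-0.047064, 0.998658) = -2.6982°.
Hence λ₂ = -112.8098° + -2.6982° = -115.5080°.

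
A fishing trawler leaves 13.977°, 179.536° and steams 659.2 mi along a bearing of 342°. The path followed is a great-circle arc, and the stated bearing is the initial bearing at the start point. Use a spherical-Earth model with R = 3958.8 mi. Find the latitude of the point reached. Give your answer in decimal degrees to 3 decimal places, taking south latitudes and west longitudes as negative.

latitude 23.027°

Central angle δ = d/R = 0.166515 rad.
With φ₁ = 13.977° = 0.243945 rad and θ = 342° = 5.969026 rad:
Applying the spherical law of cosines for sides, sin φ₂ = sin φ₁ cos δ + cos φ₁ sin δ cos θ = 0.391159, so φ₂ = 23.027°.
For the longitude increment, Δλ = atan2( sin θ sin δ cos φ₁, cos δ − sin φ₁ sin φ₂ ) = atan2(-0.049702, 0.891691) = -3.190°.
λ₂ = 179.536° + -3.190° = 176.346°.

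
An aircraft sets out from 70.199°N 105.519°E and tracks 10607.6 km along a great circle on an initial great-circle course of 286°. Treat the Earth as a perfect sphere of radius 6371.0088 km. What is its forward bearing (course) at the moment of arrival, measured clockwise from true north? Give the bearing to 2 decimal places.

Central angle δ = d/R = 1.664980 rad.
Start latitude φ₁ = 1.225204 rad; initial bearing θ = 4.991642 rad.
sin φ₂ = sin φ₁ cos δ + cos φ₁ sin δ cos θ = (0.940875)(-0.094044) + (0.338754)(0.995568)(0.275637) = 0.004476
φ₂ = asin(0.004476) = 0.004476 rad = 0.256°.
Δλ = atan2( sin θ sin δ cos φ₁ , cos δ − sin φ₁ sin φ₂ ) = atan2(-0.324188, -0.098255) = -1.865077 rad = -106.861°.
λ₂ = λ₁ + Δλ = -1.342°.
The forward bearing on arrival equals the back-azimuth from the destination plus 180°.
Back-azimuth from P₂ (0.26°, -1.34°) to P₁ (70.20°, 105.52°), with Δλ' = λ₁ − λ₂ = 106.86°: atan2( sin Δλ' cos φ₁ , cos φ₂ sin φ₁ − sin φ₂ cos φ₁ cos Δλ' ) = 19.00°.
Final bearing = (19.00° + 180°) mod 360° = 199.00°.

final bearing 199.00°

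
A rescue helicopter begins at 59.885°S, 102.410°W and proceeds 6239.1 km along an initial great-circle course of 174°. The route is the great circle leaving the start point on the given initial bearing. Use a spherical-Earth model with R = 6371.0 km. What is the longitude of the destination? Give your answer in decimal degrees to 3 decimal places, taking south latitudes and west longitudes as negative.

The arc subtends δ = 6239.1/6371 = 0.979297 rad at the centre.
Converting: φ₁ = -1.045190 rad, θ = 3.036873 rad.
Applying the spherical law of cosines for sides, sin φ₂ = sin φ₁ cos δ + cos φ₁ sin δ cos θ = -0.896554, so φ₂ = -63.709°.
Then Δλ = atan2(0.043536, -0.217931) = 2.944420 rad, from sin θ sin δ cos φ₁ over cos δ − sin φ₁ sin φ₂.
λ₂ = -102.410° + 168.703° = 66.293°.

longitude 66.293°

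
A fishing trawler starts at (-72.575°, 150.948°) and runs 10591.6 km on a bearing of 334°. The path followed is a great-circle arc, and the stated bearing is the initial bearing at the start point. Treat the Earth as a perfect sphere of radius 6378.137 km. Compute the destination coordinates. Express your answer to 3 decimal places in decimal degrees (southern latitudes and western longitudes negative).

latitude 20.710°, longitude 123.123°

δ = 10591.6/6378.137 = 1.660610 rad (95.1460°).
Start latitude φ₁ = -1.266673 rad; initial bearing θ = 5.829400 rad.
Applying the spherical law of cosines for sides, sin φ₂ = sin φ₁ cos δ + cos φ₁ sin δ cos θ = 0.353643, so φ₂ = 20.710°.
Then Δλ = atan2(-0.130744, 0.247721) = -0.485631 rad, from sin θ sin δ cos φ₁ over cos δ − sin φ₁ sin φ₂.
Hence λ₂ = 150.948° + -27.825° = 123.123°.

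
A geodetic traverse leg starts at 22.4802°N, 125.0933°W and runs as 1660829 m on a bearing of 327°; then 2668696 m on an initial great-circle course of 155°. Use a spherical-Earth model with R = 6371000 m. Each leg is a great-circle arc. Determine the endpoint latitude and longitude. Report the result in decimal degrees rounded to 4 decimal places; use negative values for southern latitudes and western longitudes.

latitude 12.5258°, longitude -124.7817°

Apply the spherical direct solution leg by leg, carrying full precision between legs.
Leg 1: from (22.4802°, -125.0933°), δ = 1660829/6371000 = 0.260686 rad, θ = 327° → φ = 34.6932°, λ = -134.9236°.
Leg 2: from (34.6932°, -134.9236°), δ = 2668696/6371000 = 0.418882 rad, θ = 155° → φ = 12.5258°, λ = -124.7817°.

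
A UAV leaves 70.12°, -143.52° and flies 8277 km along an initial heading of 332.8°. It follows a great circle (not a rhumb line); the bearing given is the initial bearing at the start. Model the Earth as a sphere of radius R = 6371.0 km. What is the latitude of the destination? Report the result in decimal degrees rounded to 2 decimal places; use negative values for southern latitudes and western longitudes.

δ = 8277/6371 = 1.299168 rad (74.4368°).
With φ₁ = 70.12° = 1.223825 rad and θ = 332.8° = 5.808456 rad:
Destination latitude: φ₂ = arcsin( sin φ₁ cos δ + cos φ₁ sin δ cos θ ) = arcsin(0.543670) = 32.93°.
Δλ = atan2( sin θ sin δ cos φ₁ , cos δ − sin φ₁ sin φ₂ ) = atan2(-0.149738, -0.242970) = -2.589288 rad = -148.36°.
λ₂ = -143.52° + -148.36° = -291.88°, normalized to (−180°, 180°] → 68.12°.

latitude 32.93°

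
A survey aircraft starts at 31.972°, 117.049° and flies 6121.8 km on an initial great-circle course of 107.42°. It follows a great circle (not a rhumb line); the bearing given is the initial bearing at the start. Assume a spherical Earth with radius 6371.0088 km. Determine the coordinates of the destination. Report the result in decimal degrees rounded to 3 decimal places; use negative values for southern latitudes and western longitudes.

latitude 5.459°, longitude 168.831°

Angular distance δ = d/R = 6121.8 / 6371.0088 = 0.960884 rad.
With φ₁ = 31.972° = 0.558017 rad and θ = 107.42° = 1.874833 rad:
Destination latitude: φ₂ = arcsin( sin φ₁ cos δ + cos φ₁ sin δ cos θ ) = arcsin(0.095127) = 5.459°.
For the longitude increment, Δλ = atan2( sin θ sin δ cos φ₁, cos δ − sin φ₁ sin φ₂ ) = atan2(0.663464, 0.522426) = 51.782°.
Hence λ₂ = 117.049° + 51.782° = 168.831°.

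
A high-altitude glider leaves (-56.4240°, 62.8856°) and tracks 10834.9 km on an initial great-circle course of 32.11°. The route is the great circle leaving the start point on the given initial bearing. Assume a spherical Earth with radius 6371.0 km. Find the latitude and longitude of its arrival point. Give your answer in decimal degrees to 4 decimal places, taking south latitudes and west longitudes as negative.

latitude 34.9171°, longitude 102.8853°

The arc subtends δ = 10834.9/6371 = 1.700659 rad at the centre.
Start latitude φ₁ = -0.984785 rad; initial bearing θ = 0.560425 rad.
Applying the spherical law of cosines for sides, sin φ₂ = sin φ₁ cos δ + cos φ₁ sin δ cos θ = 0.572391, so φ₂ = 34.9171°.
For the longitude increment, Δλ = atan2( sin θ sin δ cos φ₁, cos δ − sin φ₁ sin φ₂ ) = atan2(0.291493, 0.347391) = 39.9997°.
λ₂ = 62.8856° + 39.9997° = 102.8853°.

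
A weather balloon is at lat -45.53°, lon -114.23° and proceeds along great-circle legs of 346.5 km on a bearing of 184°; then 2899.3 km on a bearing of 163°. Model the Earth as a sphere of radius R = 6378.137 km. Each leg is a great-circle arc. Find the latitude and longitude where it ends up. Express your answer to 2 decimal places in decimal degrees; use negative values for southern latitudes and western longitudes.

latitude -72.14°, longitude -89.82°

Apply the spherical direct solution leg by leg, carrying full precision between legs.
Leg 1: from (-45.53°, -114.23°), δ = 346.5/6378.137 = 0.054326 rad, θ = 184° → φ = -48.63°, λ = -114.56°.
Leg 2: from (-48.63°, -114.56°), δ = 2899.3/6378.137 = 0.454568 rad, θ = 163° → φ = -72.14°, λ = -89.82°.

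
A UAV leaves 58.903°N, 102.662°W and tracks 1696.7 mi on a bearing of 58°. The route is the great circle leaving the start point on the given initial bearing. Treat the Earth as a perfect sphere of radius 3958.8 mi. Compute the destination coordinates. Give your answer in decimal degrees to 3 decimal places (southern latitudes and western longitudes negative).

latitude 63.201°, longitude -51.247°

Central angle δ = d/R = 0.428589 rad.
With φ₁ = 58.903° = 1.028051 rad and θ = 58° = 1.012291 rad:
Destination latitude: φ₂ = arcsin( sin φ₁ cos δ + cos φ₁ sin δ cos θ ) = arcsin(0.892590) = 63.201°.
Then Δλ = atan2(0.182031, 0.145233) = 0.897368 rad, from sin θ sin δ cos φ₁ over cos δ − sin φ₁ sin φ₂.
λ₂ = λ₁ + Δλ = -51.247°.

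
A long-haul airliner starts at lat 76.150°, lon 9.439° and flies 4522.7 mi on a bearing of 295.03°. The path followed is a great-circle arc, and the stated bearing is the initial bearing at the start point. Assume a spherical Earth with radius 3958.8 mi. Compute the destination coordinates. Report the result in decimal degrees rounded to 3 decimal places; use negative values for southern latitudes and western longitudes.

latitude 29.698°, longitude -98.965°

Angular distance δ = d/R = 4522.7 / 3958.8 = 1.142442 rad.
With φ₁ = 76.150° = 1.329068 rad and θ = 295.03° = 5.149245 rad:
sin φ₂ = sin φ₁ cos δ + cos φ₁ sin δ cos θ = (0.970926)(0.415374) + (0.239381)(0.909651)(0.423093) = 0.495427
φ₂ = asin(0.495427) = 0.518327 rad = 29.698°.
Δλ = atan2( sin θ sin δ cos φ₁ , cos δ − sin φ₁ sin φ₂ ) = atan2(-0.197303, -0.065649) = -1.892005 rad = -108.404°.
λ₂ = λ₁ + Δλ = -98.965°.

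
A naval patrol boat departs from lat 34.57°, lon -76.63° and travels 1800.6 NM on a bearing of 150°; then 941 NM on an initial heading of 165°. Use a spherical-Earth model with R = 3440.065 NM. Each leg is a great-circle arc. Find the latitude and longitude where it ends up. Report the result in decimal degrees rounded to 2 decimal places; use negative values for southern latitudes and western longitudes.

latitude -7.39°, longitude -57.98°

Apply the spherical direct solution leg by leg, carrying full precision between legs.
Leg 1: from (34.57°, -76.63°), δ = 1800.6/3440.065 = 0.523420 rad, θ = 150° → φ = 7.76°, λ = -62.02°.
Leg 2: from (7.76°, -62.02°), δ = 941/3440.065 = 0.273541 rad, θ = 165° → φ = -7.39°, λ = -57.98°.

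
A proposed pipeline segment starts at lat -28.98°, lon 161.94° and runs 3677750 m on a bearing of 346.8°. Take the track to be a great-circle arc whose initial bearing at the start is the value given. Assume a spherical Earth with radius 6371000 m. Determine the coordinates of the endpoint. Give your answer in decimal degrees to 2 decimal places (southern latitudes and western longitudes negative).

Central angle δ = d/R = 0.577264 rad.
With φ₁ = -28.98° = -0.505796 rad and θ = 346.8° = 6.052802 rad:
sin φ₂ = sin φ₁ cos δ + cos φ₁ sin δ cos θ = (-0.484504)(0.837959) + (0.874789)(0.545733)(0.973579) = 0.058793
φ₂ = asin(0.058793) = 0.058827 rad = 3.37°.
Δλ = atan2( sin θ sin δ cos φ₁ , cos δ − sin φ₁ sin φ₂ ) = atan2(-0.109015, 0.866445) = -0.125161 rad = -7.17°.
λ₂ = λ₁ + Δλ = 154.77°.

latitude 3.37°, longitude 154.77°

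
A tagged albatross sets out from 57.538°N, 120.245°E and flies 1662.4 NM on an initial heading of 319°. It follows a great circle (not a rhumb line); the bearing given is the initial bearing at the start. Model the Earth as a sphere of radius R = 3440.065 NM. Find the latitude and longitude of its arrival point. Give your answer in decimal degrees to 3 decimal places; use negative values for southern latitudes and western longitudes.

latitude 69.286°, longitude 60.721°

Angular distance δ = d/R = 1662.4 / 3440.065 = 0.483247 rad.
Converting: φ₁ = 1.004228 rad, θ = 5.567600 rad.
Destination latitude: φ₂ = arcsin( sin φ₁ cos δ + cos φ₁ sin δ cos θ ) = arcsin(0.935355) = 69.286°.
Then Δλ = atan2(-0.163621, 0.096287) = -1.038893 rad, from sin θ sin δ cos φ₁ over cos δ − sin φ₁ sin φ₂.
λ₂ = λ₁ + Δλ = 60.721°.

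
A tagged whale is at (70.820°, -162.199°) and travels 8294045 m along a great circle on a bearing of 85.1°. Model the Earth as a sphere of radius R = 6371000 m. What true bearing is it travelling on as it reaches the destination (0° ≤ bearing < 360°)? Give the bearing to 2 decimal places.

final bearing 160.08°

The arc subtends δ = 8294045/6371000 = 1.301844 rad at the centre.
Start latitude φ₁ = 1.236042 rad; initial bearing θ = 1.485275 rad.
Applying the spherical law of cosines for sides, sin φ₂ = sin φ₁ cos δ + cos φ₁ sin δ cos θ = 0.278026, so φ₂ = 16.142°.
Then Δλ = atan2(0.315568, 0.003129) = 1.560881 rad, from sin θ sin δ cos φ₁ over cos δ − sin φ₁ sin φ₂.
λ₂ = λ₁ + Δλ = -72.767°.
The forward bearing on arrival equals the back-azimuth from the destination plus 180°.
Back-azimuth from P₂ (16.14°, -72.77°) to P₁ (70.82°, -162.20°), with Δλ' = λ₁ − λ₂ = -89.43°: atan2( sin Δλ' cos φ₁ , cos φ₂ sin φ₁ − sin φ₂ cos φ₁ cos Δλ' ) = 340.08°.
Final bearing = (340.08° + 180°) mod 360° = 160.08°.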